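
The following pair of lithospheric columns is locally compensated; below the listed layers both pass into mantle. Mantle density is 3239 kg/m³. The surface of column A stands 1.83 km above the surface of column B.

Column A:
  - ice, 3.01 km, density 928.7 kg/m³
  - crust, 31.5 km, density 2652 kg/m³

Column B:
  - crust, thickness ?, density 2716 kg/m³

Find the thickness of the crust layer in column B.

37.3 km

Take the compensation level at the base of the deeper column (depth z_c below the surface of column A) and equate Σ ρ_i t_i down to z_c; mantle fills any gap and the z_c terms cancel.
Column A: 3.01×928.7 + 31.5×2652 + (z_c − 34.51)×3239
Column B: 1.83×0 + x×2716 + (z_c − 1.83 − 0 − x)×3239
The z_c×3239 term appears on both sides and cancels. Collect the known terms of each column as K = Σ(ρt)_known − 3239 × (depth of known layers): K_A = 86333.387 − 3239×34.51 = −25444.503; K_B = 0 − 3239×(1.83 + 0) = −5927.37.
Balance: K_A = K_B − x×(3239 − 2716), so x = (K_B − K_A)/(3239 − 2716) = 19517.1/523 = 37.3 km.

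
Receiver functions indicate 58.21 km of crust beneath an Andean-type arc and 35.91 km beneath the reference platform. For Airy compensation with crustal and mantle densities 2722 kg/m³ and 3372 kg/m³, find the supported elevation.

Excess crust Δ = 58.21 km − 35.91 km = 22.3 km, split between elevation h and root r with h + r = Δ.
Airy balance ρ_c h = (ρ_m − ρ_c) r gives r = h ρ_c/(ρ_m − ρ_c), so h (1 + ρ_c/(ρ_m − ρ_c)) = Δ, i.e. h = Δ (ρ_m − ρ_c)/ρ_m.
h = 22.3 km × 650/3372 = 4.3 km.

4.3 km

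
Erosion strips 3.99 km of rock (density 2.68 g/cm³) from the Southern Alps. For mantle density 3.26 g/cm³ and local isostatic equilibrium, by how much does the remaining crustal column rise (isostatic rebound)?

3.28 km

Unloading: uplift u = e ρ_c/ρ_m = 3.99 km × 2.68/3.26 = 3.28 km.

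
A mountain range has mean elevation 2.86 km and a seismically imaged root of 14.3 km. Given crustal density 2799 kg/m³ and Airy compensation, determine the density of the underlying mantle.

3360 kg/m³

Airy balance: ρ_c h = (ρ_m − ρ_c) r → ρ_m = ρ_c (1 + h/r).
ρ_m = 2799 × (1 + 2.86 km/14.3 km) = 3360 kg/m³.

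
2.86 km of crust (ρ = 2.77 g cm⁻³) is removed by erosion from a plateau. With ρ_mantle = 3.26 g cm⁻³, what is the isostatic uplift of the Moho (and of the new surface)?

Unloading: uplift u = e ρ_c/ρ_m = 2.86 km × 2.77/3.26 = 2.43 km.

2.43 km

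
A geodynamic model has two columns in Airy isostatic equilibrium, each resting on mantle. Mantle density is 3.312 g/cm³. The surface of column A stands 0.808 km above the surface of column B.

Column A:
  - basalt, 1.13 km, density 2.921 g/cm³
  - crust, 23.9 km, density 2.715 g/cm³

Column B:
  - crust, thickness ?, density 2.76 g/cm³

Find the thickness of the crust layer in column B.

21.8 km

Take the compensation level at the base of the deeper column (depth z_c below the surface of column A) and equate Σ ρ_i t_i down to z_c; mantle fills any gap and the z_c terms cancel.
Column A: 1.13×2.921 + 23.9×2.715 + (z_c − 25.03)×3.312
Column B: 0.808×0 + x×2.76 + (z_c − 0.808 − 0 − x)×3.312
The z_c×3.312 term appears on both sides and cancels. Collect the known terms of each column as K = Σ(ρt)_known − 3.312 × (depth of known layers): K_A = 68.18923 − 3.312×25.03 = −14.71013; K_B = 0 − 3.312×(0.808 + 0) = −2.676096.
Balance: K_A = K_B − x×(3.312 − 2.76), so x = (K_B − K_A)/(3.312 − 2.76) = 12.034/0.552 = 21.8 km.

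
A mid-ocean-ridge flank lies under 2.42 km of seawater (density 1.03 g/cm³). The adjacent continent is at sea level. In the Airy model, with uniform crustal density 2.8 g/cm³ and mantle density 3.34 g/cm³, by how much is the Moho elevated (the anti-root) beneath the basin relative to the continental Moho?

7.93 km

For local isostatic compensation: replacing crust with seawater at the top is compensated by replacing crust with mantle at the base: d (ρ_c − ρ_w) = a (ρ_m − ρ_c).
a = d (ρ_c − ρ_w)/(ρ_m − ρ_c) = 2.42 km × 1.77/0.54 = 7.93 km.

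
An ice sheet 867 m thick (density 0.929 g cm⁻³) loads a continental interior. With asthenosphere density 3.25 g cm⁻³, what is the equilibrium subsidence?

248 m

Isostatic balance requires: the ice load ρ_ice t is balanced by mantle displaced below, ρ_m s.
s = t ρ_ice / ρ_m = 867 m × 0.929/3.25 = 248 m.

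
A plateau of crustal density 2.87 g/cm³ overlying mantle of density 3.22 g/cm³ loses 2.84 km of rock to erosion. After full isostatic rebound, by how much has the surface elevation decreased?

Rebound u = e ρ_c/ρ_m = 2.84 km × 2.87/3.22 = 2.531 km.
Net surface drop = e − u = 2.84 km − 2.531 km = e (ρ_m − ρ_c)/ρ_m = 0.309 km.

0.309 km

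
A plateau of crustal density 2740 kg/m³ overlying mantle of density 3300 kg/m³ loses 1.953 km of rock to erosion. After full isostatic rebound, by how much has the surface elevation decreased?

0.331 km

Rebound u = e ρ_c/ρ_m = 1.953 km × 2740/3300 = 1.622 km.
Net surface drop = e − u = 1.953 km − 1.622 km = e (ρ_m − ρ_c)/ρ_m = 0.331 km.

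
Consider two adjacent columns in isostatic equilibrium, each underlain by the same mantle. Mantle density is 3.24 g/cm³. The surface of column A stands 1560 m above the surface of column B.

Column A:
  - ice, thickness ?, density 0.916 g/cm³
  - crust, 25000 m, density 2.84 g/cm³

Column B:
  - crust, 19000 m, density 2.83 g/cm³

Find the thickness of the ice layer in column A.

Take the compensation level at the base of the deeper column (depth z_c below the surface of column A) and equate Σ ρ_i t_i down to z_c; mantle fills any gap and the z_c terms cancel.
Column A: x×0.916 + 25000×2.84 + (z_c − 25000 − x)×3.24
Column B: 1560×0 + 19000×2.83 + (z_c − 1560 − 19000)×3.24
The z_c×3.24 term appears on both sides and cancels. Collect the known terms of each column as K = Σ(ρt)_known − 3.24 × (depth of known layers): K_A = 71000 − 3.24×25000 = −10000; K_B = 53770 − 3.24×(1560 + 19000) = −12844.4.
Balance: K_A − x×(3.24 − 0.916) = K_B, so x = (K_A − K_B)/(3.24 − 0.916) = 2844.4/2.324 = 1220 m.

1220 m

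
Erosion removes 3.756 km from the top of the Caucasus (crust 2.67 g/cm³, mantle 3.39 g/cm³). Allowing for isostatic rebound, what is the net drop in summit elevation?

Rebound u = e ρ_c/ρ_m = 3.756 km × 2.67/3.39 = 2.958 km.
Net surface drop = e − u = 3.756 km − 2.958 km = e (ρ_m − ρ_c)/ρ_m = 0.798 km.

0.798 km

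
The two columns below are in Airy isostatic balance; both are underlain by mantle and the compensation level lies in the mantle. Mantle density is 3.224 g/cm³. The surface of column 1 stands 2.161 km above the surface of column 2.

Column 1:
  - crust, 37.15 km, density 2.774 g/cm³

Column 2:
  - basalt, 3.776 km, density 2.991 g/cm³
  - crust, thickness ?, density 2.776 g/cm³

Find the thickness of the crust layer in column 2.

19.8 km

Take the compensation level at the base of the deeper column (depth z_c below the surface of column 1) and equate Σ ρ_i t_i down to z_c; mantle fills any gap and the z_c terms cancel.
Column 1: 37.15×2.774 + (z_c − 37.15)×3.224
Column 2: 2.161×0 + 3.776×2.991 + x×2.776 + (z_c − 2.161 − 3.776 − x)×3.224
The z_c×3.224 term appears on both sides and cancels. Collect the known terms of each column as K = Σ(ρt)_known − 3.224 × (depth of known layers): K_1 = 103.0541 − 3.224×37.15 = −16.7175; K_2 = 11.294016 − 3.224×(2.161 + 3.776) = −7.846872.
Balance: K_1 = K_2 − x×(3.224 − 2.776), so x = (K_2 − K_1)/(3.224 − 2.776) = 8.87063/0.448 = 19.8 km.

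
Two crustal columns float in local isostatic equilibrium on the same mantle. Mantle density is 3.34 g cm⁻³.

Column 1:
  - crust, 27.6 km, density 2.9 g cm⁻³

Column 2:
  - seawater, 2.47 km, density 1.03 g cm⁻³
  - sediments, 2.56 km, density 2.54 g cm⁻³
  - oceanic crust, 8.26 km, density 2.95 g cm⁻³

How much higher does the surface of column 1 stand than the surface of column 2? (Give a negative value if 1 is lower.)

0.35 km

For any compensation level in the mantle, the mantle terms cancel and isostasy reduces to e = (Σt_1 − Σt_2) − (Σ(ρt)_1 − Σ(ρt)_2) / ρ_m.
Σt_1 = 27.6 km; Σt_2 = 13.29 km; Σ(ρt)_1 = 80.04; Σ(ρt)_2 = 33.4135 (in km·g cm⁻³).
e = (27.6 − 13.29) − (80.04 − 33.4135) / 3.34 = 0.35 km.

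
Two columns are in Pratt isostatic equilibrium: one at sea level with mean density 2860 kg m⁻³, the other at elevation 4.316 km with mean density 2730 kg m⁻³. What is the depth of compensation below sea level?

90.6 km

ρ_ref D = ρ (D + h) → D (ρ_ref − ρ) = ρ h.
D = ρ h/(ρ_ref − ρ) = 2730 × 4.316 km/(2860 − 2730) = 90.6 km.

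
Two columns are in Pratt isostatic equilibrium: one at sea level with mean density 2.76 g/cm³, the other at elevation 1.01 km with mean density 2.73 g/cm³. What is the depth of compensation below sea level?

91.9 km

ρ_ref D = ρ (D + h) → D (ρ_ref − ρ) = ρ h.
D = ρ h/(ρ_ref − ρ) = 2.73 × 1.01 km/(2.76 − 2.73) = 91.9 km.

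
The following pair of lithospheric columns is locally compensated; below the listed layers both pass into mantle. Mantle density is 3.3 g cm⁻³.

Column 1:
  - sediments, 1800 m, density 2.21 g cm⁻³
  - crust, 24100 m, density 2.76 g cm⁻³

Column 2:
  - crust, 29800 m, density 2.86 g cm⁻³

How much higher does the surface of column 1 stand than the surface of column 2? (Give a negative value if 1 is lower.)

565 m

For any compensation level in the mantle, the mantle terms cancel and isostasy reduces to e = (Σt_1 − Σt_2) − (Σ(ρt)_1 − Σ(ρt)_2) / ρ_m.
Σt_1 = 25900 m; Σt_2 = 29800 m; Σ(ρt)_1 = 70494; Σ(ρt)_2 = 85228 (in m·g cm⁻³).
e = (25900 − 29800) − (70494 − 85228) / 3.3 = 565 m.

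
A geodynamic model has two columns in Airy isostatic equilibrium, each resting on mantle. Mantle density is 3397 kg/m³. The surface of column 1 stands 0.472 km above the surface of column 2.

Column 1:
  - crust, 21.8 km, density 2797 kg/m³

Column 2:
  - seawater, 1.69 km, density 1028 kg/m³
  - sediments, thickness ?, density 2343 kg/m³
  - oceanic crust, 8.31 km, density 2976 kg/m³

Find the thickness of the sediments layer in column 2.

Take the compensation level at the base of the deeper column (depth z_c below the surface of column 1) and equate Σ ρ_i t_i down to z_c; mantle fills any gap and the z_c terms cancel.
Column 1: 21.8×2797 + (z_c − 21.8)×3397
Column 2: 0.472×0 + 1.69×1028 + x×2343 + 8.31×2976 + (z_c − 0.472 − 10 − x)×3397
The z_c×3397 term appears on both sides and cancels. Collect the known terms of each column as K = Σ(ρt)_known − 3397 × (depth of known layers): K_1 = 60974.6 − 3397×21.8 = −13080; K_2 = 26467.88 − 3397×(0.472 + 10) = −9105.504.
Balance: K_1 = K_2 − x×(3397 − 2343), so x = (K_2 − K_1)/(3397 − 2343) = 3974.5/1054 = 3.77 km.

3.77 km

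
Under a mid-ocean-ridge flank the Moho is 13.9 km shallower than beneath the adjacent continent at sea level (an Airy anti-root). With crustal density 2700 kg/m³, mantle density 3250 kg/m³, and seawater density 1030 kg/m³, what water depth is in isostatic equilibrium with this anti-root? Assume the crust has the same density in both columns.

4.58 km

Replacing a thickness d of crust by seawater at the top must be balanced by replacing crust with mantle at the base: d (ρ_c − ρ_w) = a (ρ_m − ρ_c).
d = a (ρ_m − ρ_c)/(ρ_c − ρ_w) = 13.9 km × 550/1670 = 4.58 km.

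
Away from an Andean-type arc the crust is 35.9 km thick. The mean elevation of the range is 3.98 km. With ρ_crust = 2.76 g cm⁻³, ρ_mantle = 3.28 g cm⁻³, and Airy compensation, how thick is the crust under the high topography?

61 km

Root depth r = h ρ_c / (ρ_m − ρ_c) = 3.98 km × 2.76 / 0.52 = 21.12 km.
Total thickness = T + h + r = 35.9 km + 3.98 km + 21.12 km = 61 km.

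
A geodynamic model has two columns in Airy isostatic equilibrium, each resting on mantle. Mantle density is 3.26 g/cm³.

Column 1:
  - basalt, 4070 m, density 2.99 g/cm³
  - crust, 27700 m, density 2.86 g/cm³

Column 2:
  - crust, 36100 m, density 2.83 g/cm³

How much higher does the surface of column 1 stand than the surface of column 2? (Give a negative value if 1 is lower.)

−1030 m

For any compensation level in the mantle, the mantle terms cancel and isostasy reduces to e = (Σt_1 − Σt_2) − (Σ(ρt)_1 − Σ(ρt)_2) / ρ_m.
Σt_1 = 31770 m; Σt_2 = 36100 m; Σ(ρt)_1 = 91391.3; Σ(ρt)_2 = 102163 (in m·g/cm³).
e = (31770 − 36100) − (91391.3 − 102163) / 3.26 = −1030 m.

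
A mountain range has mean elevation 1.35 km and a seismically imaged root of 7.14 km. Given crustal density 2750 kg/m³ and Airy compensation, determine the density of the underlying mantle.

3270 kg/m³

Airy balance: ρ_c h = (ρ_m − ρ_c) r → ρ_m = ρ_c (1 + h/r).
ρ_m = 2750 × (1 + 1.35 km/7.14 km) = 3270 kg/m³.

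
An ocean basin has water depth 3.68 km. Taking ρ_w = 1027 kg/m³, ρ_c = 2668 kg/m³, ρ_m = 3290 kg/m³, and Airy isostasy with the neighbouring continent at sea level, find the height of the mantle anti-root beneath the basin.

9.71 km

By Archimedes' principle applied to the lithosphere: replacing crust with seawater at the top is compensated by replacing crust with mantle at the base: d (ρ_c − ρ_w) = a (ρ_m − ρ_c).
a = d (ρ_c − ρ_w)/(ρ_m − ρ_c) = 3.68 km × 1641/622 = 9.71 km.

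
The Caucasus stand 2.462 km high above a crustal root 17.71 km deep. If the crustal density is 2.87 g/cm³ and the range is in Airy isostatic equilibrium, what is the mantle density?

3.27 g/cm³

Airy balance: ρ_c h = (ρ_m − ρ_c) r → ρ_m = ρ_c (1 + h/r).
ρ_m = 2.87 × (1 + 2.462 km/17.71 km) = 3.27 g/cm³.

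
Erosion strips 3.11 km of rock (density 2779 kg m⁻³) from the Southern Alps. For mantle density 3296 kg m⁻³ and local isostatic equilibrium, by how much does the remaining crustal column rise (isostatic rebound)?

Unloading: uplift u = e ρ_c/ρ_m = 3.11 km × 2779/3296 = 2.62 km.

2.62 km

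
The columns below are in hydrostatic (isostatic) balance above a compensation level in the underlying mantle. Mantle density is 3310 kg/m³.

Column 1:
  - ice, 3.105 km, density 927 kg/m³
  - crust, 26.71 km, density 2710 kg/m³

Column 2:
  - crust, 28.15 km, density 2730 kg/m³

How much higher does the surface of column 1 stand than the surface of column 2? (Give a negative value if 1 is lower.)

2.14 km

For any compensation level in the mantle, the mantle terms cancel and isostasy reduces to e = (Σt_1 − Σt_2) − (Σ(ρt)_1 − Σ(ρt)_2) / ρ_m.
Σt_1 = 29.815 km; Σt_2 = 28.15 km; Σ(ρt)_1 = 75262.435; Σ(ρt)_2 = 76849.5 (in km·kg/m³).
e = (29.815 − 28.15) − (75262.435 − 76849.5) / 3310 = 2.14 km.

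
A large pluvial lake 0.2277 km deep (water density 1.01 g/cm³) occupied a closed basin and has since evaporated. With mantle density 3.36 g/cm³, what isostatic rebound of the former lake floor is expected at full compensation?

0.0684 km

u = d ρ_w/ρ_m = 0.2277 km × 1.01/3.36 = 0.0684 km.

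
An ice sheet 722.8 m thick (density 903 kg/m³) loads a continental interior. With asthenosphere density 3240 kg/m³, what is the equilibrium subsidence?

201 m

For local isostatic compensation: the ice load ρ_ice t is balanced by mantle displaced below, ρ_m s.
s = t ρ_ice / ρ_m = 722.8 m × 903/3240 = 201 m.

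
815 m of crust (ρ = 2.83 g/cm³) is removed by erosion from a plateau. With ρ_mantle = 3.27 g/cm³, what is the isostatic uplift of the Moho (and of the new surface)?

705 m

Unloading: uplift u = e ρ_c/ρ_m = 815 m × 2.83/3.27 = 705 m.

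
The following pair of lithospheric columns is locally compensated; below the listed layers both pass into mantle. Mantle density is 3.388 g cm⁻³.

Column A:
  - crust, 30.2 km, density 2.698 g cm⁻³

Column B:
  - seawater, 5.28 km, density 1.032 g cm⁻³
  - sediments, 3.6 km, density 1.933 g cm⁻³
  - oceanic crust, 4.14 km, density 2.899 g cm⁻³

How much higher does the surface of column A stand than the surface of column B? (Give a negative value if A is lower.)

For any compensation level in the mantle, the mantle terms cancel and isostasy reduces to e = (Σt_A − Σt_B) − (Σ(ρt)_A − Σ(ρt)_B) / ρ_m.
Σt_A = 30.2 km; Σt_B = 13.02 km; Σ(ρt)_A = 81.4796; Σ(ρt)_B = 24.40962 (in km·g cm⁻³).
e = (30.2 − 13.02) − (81.4796 − 24.40962) / 3.388 = 0.335 km.

0.335 km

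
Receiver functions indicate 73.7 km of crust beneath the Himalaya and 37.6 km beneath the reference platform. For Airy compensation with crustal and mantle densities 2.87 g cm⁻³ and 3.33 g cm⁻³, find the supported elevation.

4.99 km

Excess crust Δ = 73.7 km − 37.6 km = 36.1 km, split between elevation h and root r with h + r = Δ.
Airy balance ρ_c h = (ρ_m − ρ_c) r gives r = h ρ_c/(ρ_m − ρ_c), so h (1 + ρ_c/(ρ_m − ρ_c)) = Δ, i.e. h = Δ (ρ_m − ρ_c)/ρ_m.
h = 36.1 km × 0.46/3.33 = 4.99 km.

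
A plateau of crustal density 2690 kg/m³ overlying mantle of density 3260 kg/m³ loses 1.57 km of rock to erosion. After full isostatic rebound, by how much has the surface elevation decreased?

0.275 km

Rebound u = e ρ_c/ρ_m = 1.57 km × 2690/3260 = 1.295 km.
Net surface drop = e − u = 1.57 km − 1.295 km = e (ρ_m − ρ_c)/ρ_m = 0.275 km.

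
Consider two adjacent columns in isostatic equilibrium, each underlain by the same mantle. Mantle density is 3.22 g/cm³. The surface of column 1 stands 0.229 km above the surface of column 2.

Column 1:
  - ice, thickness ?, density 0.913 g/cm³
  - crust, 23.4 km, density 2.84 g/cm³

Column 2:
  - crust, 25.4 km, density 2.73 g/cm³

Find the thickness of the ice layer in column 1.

Take the compensation level at the base of the deeper column (depth z_c below the surface of column 1) and equate Σ ρ_i t_i down to z_c; mantle fills any gap and the z_c terms cancel.
Column 1: x×0.913 + 23.4×2.84 + (z_c − 23.4 − x)×3.22
Column 2: 0.229×0 + 25.4×2.73 + (z_c − 0.229 − 25.4)×3.22
The z_c×3.22 term appears on both sides and cancels. Collect the known terms of each column as K = Σ(ρt)_known − 3.22 × (depth of known layers): K_1 = 66.456 − 3.22×23.4 = −8.892; K_2 = 69.342 − 3.22×(0.229 + 25.4) = −13.18338.
Balance: K_1 − x×(3.22 − 0.913) = K_2, so x = (K_1 − K_2)/(3.22 − 0.913) = 4.29138/2.307 = 1.86 km.

1.86 km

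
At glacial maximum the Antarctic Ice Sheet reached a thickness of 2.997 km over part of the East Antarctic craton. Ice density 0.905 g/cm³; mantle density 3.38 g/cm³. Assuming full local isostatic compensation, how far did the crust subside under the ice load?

By Archimedes' principle applied to the lithosphere: the ice load ρ_ice t is balanced by mantle displaced below, ρ_m s.
s = t ρ_ice / ρ_m = 2.997 km × 0.905/3.38 = 0.802 km.

0.802 km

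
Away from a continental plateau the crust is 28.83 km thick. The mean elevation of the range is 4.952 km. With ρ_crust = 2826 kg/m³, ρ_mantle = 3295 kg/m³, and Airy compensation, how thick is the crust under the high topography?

Root depth r = h ρ_c / (ρ_m − ρ_c) = 4.952 km × 2826 / 469 = 29.84 km.
Total thickness = T + h + r = 28.83 km + 4.952 km + 29.84 km = 63.6 km.

63.6 km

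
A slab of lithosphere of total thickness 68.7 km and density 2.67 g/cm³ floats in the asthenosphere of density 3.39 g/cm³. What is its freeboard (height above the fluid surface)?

14.6 km

Floating equilibrium: submerged depth d = t ρ_obj/ρ_fluid = 68.7 km × 2.67/3.39 = 54.11 km.
Freeboard = t − d = 68.7 km − 54.11 km = 14.6 km.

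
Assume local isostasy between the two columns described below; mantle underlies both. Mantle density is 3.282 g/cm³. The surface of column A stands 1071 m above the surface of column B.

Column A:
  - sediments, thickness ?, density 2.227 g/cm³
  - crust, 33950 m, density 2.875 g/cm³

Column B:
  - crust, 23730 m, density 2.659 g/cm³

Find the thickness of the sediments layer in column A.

4250 m

Take the compensation level at the base of the deeper column (depth z_c below the surface of column A) and equate Σ ρ_i t_i down to z_c; mantle fills any gap and the z_c terms cancel.
Column A: x×2.227 + 33950×2.875 + (z_c − 33950 − x)×3.282
Column B: 1071×0 + 23730×2.659 + (z_c − 1071 − 23730)×3.282
The z_c×3.282 term appears on both sides and cancels. Collect the known terms of each column as K = Σ(ρt)_known − 3.282 × (depth of known layers): K_A = 97606.25 − 3.282×33950 = −13817.65; K_B = 63098.07 − 3.282×(1071 + 23730) = −18298.812.
Balance: K_A − x×(3.282 − 2.227) = K_B, so x = (K_A − K_B)/(3.282 − 2.227) = 4481.16/1.055 = 4250 m.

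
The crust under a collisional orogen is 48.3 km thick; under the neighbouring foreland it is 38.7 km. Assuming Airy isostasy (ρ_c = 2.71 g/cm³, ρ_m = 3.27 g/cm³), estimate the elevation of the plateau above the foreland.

Excess crust Δ = 48.3 km − 38.7 km = 9.6 km, split between elevation h and root r with h + r = Δ.
Airy balance ρ_c h = (ρ_m − ρ_c) r gives r = h ρ_c/(ρ_m − ρ_c), so h (1 + ρ_c/(ρ_m − ρ_c)) = Δ, i.e. h = Δ (ρ_m − ρ_c)/ρ_m.
h = 9.6 km × 0.56/3.27 = 1.64 km.

1.64 km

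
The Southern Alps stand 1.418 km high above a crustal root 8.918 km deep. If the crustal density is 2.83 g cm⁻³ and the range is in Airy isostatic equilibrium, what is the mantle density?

Airy balance: ρ_c h = (ρ_m − ρ_c) r → ρ_m = ρ_c (1 + h/r).
ρ_m = 2.83 × (1 + 1.418 km/8.918 km) = 3.28 g cm⁻³.

3.28 g cm⁻³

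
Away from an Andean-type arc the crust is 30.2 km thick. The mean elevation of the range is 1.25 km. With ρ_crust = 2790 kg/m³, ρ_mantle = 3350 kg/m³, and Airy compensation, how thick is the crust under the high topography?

Root depth r = h ρ_c / (ρ_m − ρ_c) = 1.25 km × 2790 / 560 = 6.228 km.
Total thickness = T + h + r = 30.2 km + 1.25 km + 6.228 km = 37.7 km.

37.7 km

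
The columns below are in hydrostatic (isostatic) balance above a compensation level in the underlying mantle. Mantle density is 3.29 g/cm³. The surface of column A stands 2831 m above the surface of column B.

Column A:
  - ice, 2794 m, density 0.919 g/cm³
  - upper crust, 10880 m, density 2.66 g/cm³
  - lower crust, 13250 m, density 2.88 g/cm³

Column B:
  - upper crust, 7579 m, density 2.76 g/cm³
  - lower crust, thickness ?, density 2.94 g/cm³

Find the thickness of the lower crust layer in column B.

15900 m

Take the compensation level at the base of the deeper column (depth z_c below the surface of column A) and equate Σ ρ_i t_i down to z_c; mantle fills any gap and the z_c terms cancel.
Column A: 2794×0.919 + 10880×2.66 + 13250×2.88 + (z_c − 26924)×3.29
Column B: 2831×0 + 7579×2.76 + x×2.94 + (z_c − 2831 − 7579 − x)×3.29
The z_c×3.29 term appears on both sides and cancels. Collect the known terms of each column as K = Σ(ρt)_known − 3.29 × (depth of known layers): K_A = 69668.486 − 3.29×26924 = −18911.474; K_B = 20918.04 − 3.29×(2831 + 7579) = −13330.86.
Balance: K_A = K_B − x×(3.29 − 2.94), so x = (K_B − K_A)/(3.29 − 2.94) = 5580.61/0.35 = 15900 m.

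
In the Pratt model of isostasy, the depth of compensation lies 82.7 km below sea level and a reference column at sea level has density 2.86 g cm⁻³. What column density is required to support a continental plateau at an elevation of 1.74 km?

2.8 g cm⁻³

Pratt balance: ρ_ref D = ρ (D + h).
ρ = ρ_ref D/(D + h) = 2.86 × 82.7 km/(82.7 km + 1.74 km) = 2.8 g cm⁻³.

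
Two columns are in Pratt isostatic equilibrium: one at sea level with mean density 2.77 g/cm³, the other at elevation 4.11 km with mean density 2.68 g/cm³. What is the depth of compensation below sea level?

122 km

ρ_ref D = ρ (D + h) → D (ρ_ref − ρ) = ρ h.
D = ρ h/(ρ_ref − ρ) = 2.68 × 4.11 km/(2.77 − 2.68) = 122 km.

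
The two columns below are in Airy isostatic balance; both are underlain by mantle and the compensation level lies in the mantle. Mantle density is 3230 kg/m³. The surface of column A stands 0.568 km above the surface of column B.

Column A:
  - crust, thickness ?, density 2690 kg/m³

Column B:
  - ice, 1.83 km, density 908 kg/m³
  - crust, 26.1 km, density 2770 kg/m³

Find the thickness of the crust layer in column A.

Take the compensation level at the base of the deeper column (depth z_c below the surface of column A) and equate Σ ρ_i t_i down to z_c; mantle fills any gap and the z_c terms cancel.
Column A: x×2690 + (z_c − 0 − x)×3230
Column B: 0.568×0 + 1.83×908 + 26.1×2770 + (z_c − 0.568 − 27.93)×3230
The z_c×3230 term appears on both sides and cancels. Collect the known terms of each column as K = Σ(ρt)_known − 3230 × (depth of known layers): K_A = 0 − 3230×0 = 0; K_B = 73958.64 − 3230×(0.568 + 27.93) = −18089.9.
Balance: K_A − x×(3230 − 2690) = K_B, so x = (K_A − K_B)/(3230 − 2690) = 18089.9/540 = 33.5 km.

33.5 km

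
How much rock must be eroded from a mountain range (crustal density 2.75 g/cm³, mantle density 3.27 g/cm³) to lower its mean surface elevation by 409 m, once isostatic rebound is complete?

2570 m

Net drop Δ = e − u = e − e ρ_c/ρ_m = e (ρ_m − ρ_c)/ρ_m.
e = Δ ρ_m/(ρ_m − ρ_c) = 409 m × 3.27/0.52 = 2570 m.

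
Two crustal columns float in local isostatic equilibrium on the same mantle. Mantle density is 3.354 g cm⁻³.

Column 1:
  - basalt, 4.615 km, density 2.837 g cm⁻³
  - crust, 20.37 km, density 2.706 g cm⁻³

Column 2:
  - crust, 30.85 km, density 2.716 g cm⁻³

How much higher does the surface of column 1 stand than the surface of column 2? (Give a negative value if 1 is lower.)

For any compensation level in the mantle, the mantle terms cancel and isostasy reduces to e = (Σt_1 − Σt_2) − (Σ(ρt)_1 − Σ(ρt)_2) / ρ_m.
Σt_1 = 24.985 km; Σt_2 = 30.85 km; Σ(ρt)_1 = 68.213975; Σ(ρt)_2 = 83.7886 (in km·g cm⁻³).
e = (24.985 − 30.85) − (68.213975 − 83.7886) / 3.354 = −1.22 km.

−1.22 km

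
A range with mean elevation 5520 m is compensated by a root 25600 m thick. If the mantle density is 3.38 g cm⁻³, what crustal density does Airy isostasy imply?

ρ_c h = (ρ_m − ρ_c) r → ρ_c (h + r) = ρ_m r → ρ_c = ρ_m r / (h + r).
ρ_c = 3.38 × 25600 m / (5520 m + 25600 m) = 2.78 g cm⁻³.

2.78 g cm⁻³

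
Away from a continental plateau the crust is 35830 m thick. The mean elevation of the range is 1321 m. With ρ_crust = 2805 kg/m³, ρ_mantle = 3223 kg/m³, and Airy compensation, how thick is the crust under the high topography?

Root depth r = h ρ_c / (ρ_m − ρ_c) = 1321 m × 2805 / 418 = 8865 m.
Total thickness = T + h + r = 35830 m + 1321 m + 8865 m = 46000 m.

46000 m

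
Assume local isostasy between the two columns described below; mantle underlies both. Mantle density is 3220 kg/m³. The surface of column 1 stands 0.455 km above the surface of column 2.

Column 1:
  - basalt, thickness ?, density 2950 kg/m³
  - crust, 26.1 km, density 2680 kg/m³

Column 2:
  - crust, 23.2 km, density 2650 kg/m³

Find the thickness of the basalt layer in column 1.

Take the compensation level at the base of the deeper column (depth z_c below the surface of column 1) and equate Σ ρ_i t_i down to z_c; mantle fills any gap and the z_c terms cancel.
Column 1: x×2950 + 26.1×2680 + (z_c − 26.1 − x)×3220
Column 2: 0.455×0 + 23.2×2650 + (z_c − 0.455 − 23.2)×3220
The z_c×3220 term appears on both sides and cancels. Collect the known terms of each column as K = Σ(ρt)_known − 3220 × (depth of known layers): K_1 = 69948 − 3220×26.1 = −14094; K_2 = 61480 − 3220×(0.455 + 23.2) = −14689.1.
Balance: K_1 − x×(3220 − 2950) = K_2, so x = (K_1 − K_2)/(3220 − 2950) = 595.1/270 = 2.2 km.

2.2 km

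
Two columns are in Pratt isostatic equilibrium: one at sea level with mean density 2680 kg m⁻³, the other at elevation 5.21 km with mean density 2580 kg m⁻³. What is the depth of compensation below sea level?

134 km

ρ_ref D = ρ (D + h) → D (ρ_ref − ρ) = ρ h.
D = ρ h/(ρ_ref − ρ) = 2580 × 5.21 km/(2680 − 2580) = 134 km.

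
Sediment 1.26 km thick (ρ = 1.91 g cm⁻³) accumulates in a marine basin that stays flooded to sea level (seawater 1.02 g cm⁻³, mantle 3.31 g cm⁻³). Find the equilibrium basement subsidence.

0.49 km

Submarine loading: the sediment displaces seawater, and the subsidence is in turn flooded, so s (ρ_m − ρ_w) = t (ρ_sed − ρ_w).
s = 1.26 km × (1.91 − 1.02) / (3.31 − 1.02) = 0.49 km.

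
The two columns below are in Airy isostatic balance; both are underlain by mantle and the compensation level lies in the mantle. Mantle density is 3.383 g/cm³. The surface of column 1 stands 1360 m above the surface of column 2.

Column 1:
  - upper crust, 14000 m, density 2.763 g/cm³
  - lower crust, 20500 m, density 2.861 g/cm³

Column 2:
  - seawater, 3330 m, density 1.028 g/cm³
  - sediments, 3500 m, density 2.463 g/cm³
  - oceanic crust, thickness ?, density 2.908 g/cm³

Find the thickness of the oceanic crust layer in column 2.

7830 m

Take the compensation level at the base of the deeper column (depth z_c below the surface of column 1) and equate Σ ρ_i t_i down to z_c; mantle fills any gap and the z_c terms cancel.
Column 1: 14000×2.763 + 20500×2.861 + (z_c − 34500)×3.383
Column 2: 1360×0 + 3330×1.028 + 3500×2.463 + x×2.908 + (z_c − 1360 − 6830 − x)×3.383
The z_c×3.383 term appears on both sides and cancels. Collect the known terms of each column as K = Σ(ρt)_known − 3.383 × (depth of known layers): K_1 = 97332.5 − 3.383×34500 = −19381; K_2 = 12043.74 − 3.383×(1360 + 6830) = −15663.03.
Balance: K_1 = K_2 − x×(3.383 − 2.908), so x = (K_2 − K_1)/(3.383 − 2.908) = 3717.97/0.475 = 7830 m.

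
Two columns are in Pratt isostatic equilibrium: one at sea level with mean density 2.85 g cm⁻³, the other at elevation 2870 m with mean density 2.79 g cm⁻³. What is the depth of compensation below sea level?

ρ_ref D = ρ (D + h) → D (ρ_ref − ρ) = ρ h.
D = ρ h/(ρ_ref − ρ) = 2.79 × 2870 m/(2.85 − 2.79) = 133000 m.

133000 m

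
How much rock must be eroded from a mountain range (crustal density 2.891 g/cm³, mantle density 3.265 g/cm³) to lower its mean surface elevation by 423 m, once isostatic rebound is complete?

3690 m

Net drop Δ = e − u = e − e ρ_c/ρ_m = e (ρ_m − ρ_c)/ρ_m.
e = Δ ρ_m/(ρ_m − ρ_c) = 423 m × 3.265/0.374 = 3690 m.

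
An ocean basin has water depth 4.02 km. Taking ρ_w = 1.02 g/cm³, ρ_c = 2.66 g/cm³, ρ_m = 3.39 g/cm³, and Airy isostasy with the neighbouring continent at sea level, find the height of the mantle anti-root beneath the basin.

In Airy isostatic equilibrium: replacing crust with seawater at the top is compensated by replacing crust with mantle at the base: d (ρ_c − ρ_w) = a (ρ_m − ρ_c).
a = d (ρ_c − ρ_w)/(ρ_m − ρ_c) = 4.02 km × 1.64/0.73 = 9.03 km.

9.03 km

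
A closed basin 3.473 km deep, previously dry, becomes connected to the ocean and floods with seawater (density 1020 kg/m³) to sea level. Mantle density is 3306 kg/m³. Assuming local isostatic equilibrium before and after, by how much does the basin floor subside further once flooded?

1.55 km

After flooding the water column is d + s deep. Its weight must equal the weight of mantle displaced by the extra subsidence s: (d + s) ρ_w = s ρ_m.
s = d ρ_w / (ρ_m − ρ_w) = 3.473 km × 1020/(3306 − 1020) = 1.55 km.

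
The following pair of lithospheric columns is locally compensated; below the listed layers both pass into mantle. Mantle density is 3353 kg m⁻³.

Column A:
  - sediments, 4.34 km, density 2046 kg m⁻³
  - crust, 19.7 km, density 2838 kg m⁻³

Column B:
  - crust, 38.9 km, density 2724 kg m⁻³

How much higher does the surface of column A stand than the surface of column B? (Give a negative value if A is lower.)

−2.58 km

For any compensation level in the mantle, the mantle terms cancel and isostasy reduces to e = (Σt_A − Σt_B) − (Σ(ρt)_A − Σ(ρt)_B) / ρ_m.
Σt_A = 24.04 km; Σt_B = 38.9 km; Σ(ρt)_A = 64788.24; Σ(ρt)_B = 105963.6 (in km·kg m⁻³).
e = (24.04 − 38.9) − (64788.24 − 105963.6) / 3353 = −2.58 km.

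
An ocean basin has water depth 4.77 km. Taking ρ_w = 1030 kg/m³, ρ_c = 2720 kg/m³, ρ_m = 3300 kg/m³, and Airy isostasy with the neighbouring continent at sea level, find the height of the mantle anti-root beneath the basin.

By Archimedes' principle applied to the lithosphere: replacing crust with seawater at the top is compensated by replacing crust with mantle at the base: d (ρ_c − ρ_w) = a (ρ_m − ρ_c).
a = d (ρ_c − ρ_w)/(ρ_m − ρ_c) = 4.77 km × 1690/580 = 13.9 km.

13.9 km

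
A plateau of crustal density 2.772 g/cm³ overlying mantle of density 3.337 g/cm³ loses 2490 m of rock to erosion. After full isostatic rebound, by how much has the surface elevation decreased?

Rebound u = e ρ_c/ρ_m = 2490 m × 2.772/3.337 = 2068 m.
Net surface drop = e − u = 2490 m − 2068 m = e (ρ_m − ρ_c)/ρ_m = 422 m.

422 m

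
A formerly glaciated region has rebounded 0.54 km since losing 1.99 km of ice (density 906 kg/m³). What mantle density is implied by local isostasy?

ρ_m = ρ_ice t / u = 906 × 1.99 km/0.54 km = 3340 kg/m³.

3340 kg/m³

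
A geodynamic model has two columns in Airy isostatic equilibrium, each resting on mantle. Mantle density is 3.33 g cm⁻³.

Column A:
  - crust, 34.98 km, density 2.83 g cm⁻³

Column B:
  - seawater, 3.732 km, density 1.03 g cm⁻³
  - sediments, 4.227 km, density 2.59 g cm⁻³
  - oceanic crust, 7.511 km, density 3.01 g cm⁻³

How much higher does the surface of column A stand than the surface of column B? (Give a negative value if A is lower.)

1.01 km

For any compensation level in the mantle, the mantle terms cancel and isostasy reduces to e = (Σt_A − Σt_B) − (Σ(ρt)_A − Σ(ρt)_B) / ρ_m.
Σt_A = 34.98 km; Σt_B = 15.47 km; Σ(ρt)_A = 98.9934; Σ(ρt)_B = 37.4 (in km·g cm⁻³).
e = (34.98 − 15.47) − (98.9934 − 37.4) / 3.33 = 1.01 km.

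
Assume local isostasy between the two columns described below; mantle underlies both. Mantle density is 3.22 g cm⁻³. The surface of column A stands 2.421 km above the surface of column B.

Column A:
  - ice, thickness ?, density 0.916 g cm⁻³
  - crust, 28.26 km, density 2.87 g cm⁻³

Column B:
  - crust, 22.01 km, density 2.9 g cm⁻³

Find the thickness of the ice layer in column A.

2.15 km

Take the compensation level at the base of the deeper column (depth z_c below the surface of column A) and equate Σ ρ_i t_i down to z_c; mantle fills any gap and the z_c terms cancel.
Column A: x×0.916 + 28.26×2.87 + (z_c − 28.26 − x)×3.22
Column B: 2.421×0 + 22.01×2.9 + (z_c − 2.421 − 22.01)×3.22
The z_c×3.22 term appears on both sides and cancels. Collect the known terms of each column as K = Σ(ρt)_known − 3.22 × (depth of known layers): K_A = 81.1062 − 3.22×28.26 = −9.891; K_B = 63.829 − 3.22×(2.421 + 22.01) = −14.83882.
Balance: K_A − x×(3.22 − 0.916) = K_B, so x = (K_A − K_B)/(3.22 − 0.916) = 4.94782/2.304 = 2.15 km.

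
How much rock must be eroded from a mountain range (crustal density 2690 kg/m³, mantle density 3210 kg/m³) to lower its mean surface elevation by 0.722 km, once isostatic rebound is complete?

Net drop Δ = e − u = e − e ρ_c/ρ_m = e (ρ_m − ρ_c)/ρ_m.
e = Δ ρ_m/(ρ_m − ρ_c) = 0.722 km × 3210/520 = 4.46 km.

4.46 km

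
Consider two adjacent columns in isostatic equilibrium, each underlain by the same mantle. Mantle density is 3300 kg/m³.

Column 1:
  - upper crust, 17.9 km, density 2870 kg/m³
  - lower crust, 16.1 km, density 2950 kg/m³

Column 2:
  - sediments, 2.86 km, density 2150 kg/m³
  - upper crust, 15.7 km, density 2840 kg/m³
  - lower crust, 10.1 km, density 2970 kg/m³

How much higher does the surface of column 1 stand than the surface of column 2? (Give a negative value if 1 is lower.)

For any compensation level in the mantle, the mantle terms cancel and isostasy reduces to e = (Σt_1 − Σt_2) − (Σ(ρt)_1 − Σ(ρt)_2) / ρ_m.
Σt_1 = 34 km; Σt_2 = 28.66 km; Σ(ρt)_1 = 98868; Σ(ρt)_2 = 80734 (in km·kg/m³).
e = (34 − 28.66) − (98868 − 80734) / 3300 = −0.155 km.

−0.155 km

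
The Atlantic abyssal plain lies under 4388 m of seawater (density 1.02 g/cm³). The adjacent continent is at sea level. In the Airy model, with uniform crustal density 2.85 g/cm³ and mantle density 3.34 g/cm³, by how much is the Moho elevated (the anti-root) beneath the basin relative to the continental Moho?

16400 m

Equating mass per unit area of the two columns: replacing crust with seawater at the top is compensated by replacing crust with mantle at the base: d (ρ_c − ρ_w) = a (ρ_m − ρ_c).
a = d (ρ_c − ρ_w)/(ρ_m − ρ_c) = 4388 m × 1.83/0.49 = 16400 m.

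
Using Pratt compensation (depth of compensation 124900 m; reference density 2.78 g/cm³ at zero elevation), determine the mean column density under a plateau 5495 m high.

2.66 g/cm³

Pratt balance: ρ_ref D = ρ (D + h).
ρ = ρ_ref D/(D + h) = 2.78 × 124900 m/(124900 m + 5495 m) = 2.66 g/cm³.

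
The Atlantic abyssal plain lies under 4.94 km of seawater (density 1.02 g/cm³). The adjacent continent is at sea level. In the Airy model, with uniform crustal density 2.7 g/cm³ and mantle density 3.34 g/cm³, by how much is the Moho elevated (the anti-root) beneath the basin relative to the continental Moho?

13 km

For local isostatic compensation: replacing crust with seawater at the top is compensated by replacing crust with mantle at the base: d (ρ_c − ρ_w) = a (ρ_m − ρ_c).
a = d (ρ_c − ρ_w)/(ρ_m − ρ_c) = 4.94 km × 1.68/0.64 = 13 km.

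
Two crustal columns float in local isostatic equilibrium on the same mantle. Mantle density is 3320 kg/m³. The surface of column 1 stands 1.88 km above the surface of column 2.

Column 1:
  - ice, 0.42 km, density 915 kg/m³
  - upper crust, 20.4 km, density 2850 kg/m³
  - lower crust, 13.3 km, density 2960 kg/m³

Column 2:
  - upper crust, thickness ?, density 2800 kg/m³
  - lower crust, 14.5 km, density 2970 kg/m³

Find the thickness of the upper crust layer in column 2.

Take the compensation level at the base of the deeper column (depth z_c below the surface of column 1) and equate Σ ρ_i t_i down to z_c; mantle fills any gap and the z_c terms cancel.
Column 1: 0.42×915 + 20.4×2850 + 13.3×2960 + (z_c − 34.12)×3320
Column 2: 1.88×0 + x×2800 + 14.5×2970 + (z_c − 1.88 − 14.5 − x)×3320
The z_c×3320 term appears on both sides and cancels. Collect the known terms of each column as K = Σ(ρt)_known − 3320 × (depth of known layers): K_1 = 97892.3 − 3320×34.12 = −15386.1; K_2 = 43065 − 3320×(1.88 + 14.5) = −11316.6.
Balance: K_1 = K_2 − x×(3320 − 2800), so x = (K_2 − K_1)/(3320 − 2800) = 4069.5/520 = 7.83 km.

7.83 km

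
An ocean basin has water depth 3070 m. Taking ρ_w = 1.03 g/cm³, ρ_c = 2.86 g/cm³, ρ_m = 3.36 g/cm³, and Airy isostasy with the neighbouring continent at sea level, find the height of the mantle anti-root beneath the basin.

11200 m

In Airy isostatic equilibrium: replacing crust with seawater at the top is compensated by replacing crust with mantle at the base: d (ρ_c − ρ_w) = a (ρ_m − ρ_c).
a = d (ρ_c − ρ_w)/(ρ_m − ρ_c) = 3070 m × 1.83/0.5 = 11200 m.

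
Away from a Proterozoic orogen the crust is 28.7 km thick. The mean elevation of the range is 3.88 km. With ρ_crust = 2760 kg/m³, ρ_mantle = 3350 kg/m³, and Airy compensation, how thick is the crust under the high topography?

Root depth r = h ρ_c / (ρ_m − ρ_c) = 3.88 km × 2760 / 590 = 18.15 km.
Total thickness = T + h + r = 28.7 km + 3.88 km + 18.15 km = 50.7 km.

50.7 km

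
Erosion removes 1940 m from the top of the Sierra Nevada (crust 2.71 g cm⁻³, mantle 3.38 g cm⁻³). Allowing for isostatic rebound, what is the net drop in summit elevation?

385 m

Rebound u = e ρ_c/ρ_m = 1940 m × 2.71/3.38 = 1555 m.
Net surface drop = e − u = 1940 m − 1555 m = e (ρ_m − ρ_c)/ρ_m = 385 m.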